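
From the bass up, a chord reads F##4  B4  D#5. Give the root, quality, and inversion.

The pitch classes F##, B, D# arrange in thirds as B–D#–F##: a B augmented triad.
The lowest note is F##, the fifth of the chord, so this is second inversion (figured bass 6/4).

B augmented, second inversion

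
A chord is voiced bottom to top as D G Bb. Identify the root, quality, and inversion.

Reducing to letter names: D, G, Bb. These stack in thirds as G–Bb–D — a G minor triad.
The lowest note is D, the fifth of the chord, so this is second inversion (figured bass 6/4).

G minor, second inversion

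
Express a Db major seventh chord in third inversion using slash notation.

Third inversion of Db major seventh has the seventh (C) in the bass. As a slash chord: Dbmaj7/C.

Dbmaj7/C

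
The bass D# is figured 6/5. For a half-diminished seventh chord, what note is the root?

The figures 6/5 mean the third of the chord is in the bass. If D# is the third of a half-diminished seventh chord, the root is B# (chord tones B#–D#–F#–A#).

B#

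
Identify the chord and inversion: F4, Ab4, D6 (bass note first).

The pitch classes F, Ab, D arrange in thirds as D–F–Ab: a D diminished triad.
F is the third of D diminished; third in the bass means first inversion (figured bass 6).

D diminished, first inversion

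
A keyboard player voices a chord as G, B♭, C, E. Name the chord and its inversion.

C dominant seventh, second inversion

Reducing to letter names: G, Bb, C, E. These stack in thirds as C–E–G–Bb — a C dominant seventh chord.
G is the fifth of C dominant seventh; fifth in the bass means second inversion (figured bass 4/3).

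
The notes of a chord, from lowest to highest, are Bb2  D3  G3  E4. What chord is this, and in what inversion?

The distinct note names are Bb, D, G, E. Stacked in thirds they read E–G–Bb–D, which is a half-diminished seventh chord on E.
The lowest note is Bb, the fifth of the chord, so this is second inversion (figured bass 4/3).

E half-diminished seventh, second inversion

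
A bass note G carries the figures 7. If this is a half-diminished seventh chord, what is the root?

G

The figures 7 mean the root of the chord is in the bass. If G is the root of a half-diminished seventh chord, the root is G (chord tones G–Bb–Db–F).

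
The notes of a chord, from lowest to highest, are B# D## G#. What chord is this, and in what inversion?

G# augmented, first inversion

The pitch classes B#, D##, G# arrange in thirds as G#–B#–D##: a G# augmented triad.
With the third (B#) in the bass, the chord is in first inversion (figured bass 6).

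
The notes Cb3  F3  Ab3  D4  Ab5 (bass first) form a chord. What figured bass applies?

The notes Cb, F, Ab, D stack in thirds as D–F–Ab–Cb — a D diminished seventh chord. The bass Cb is the seventh, so this is third inversion: figured 4/2.

4/2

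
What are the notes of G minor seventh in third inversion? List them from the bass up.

F, G, Bb, D

G minor seventh is G–Bb–D–F. Third inversion puts the seventh (F) in the bass, with the remaining tones above: F, G, Bb, D.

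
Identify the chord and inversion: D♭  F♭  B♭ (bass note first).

Bb diminished, first inversion

The distinct note names are Db, Fb, Bb. Stacked in thirds they read Bb–Db–Fb, which is a diminished triad on Bb.
The lowest note is Db, the third of the chord, so this is first inversion (figured bass 6).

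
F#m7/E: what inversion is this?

third inversion

F#m7/E means F# minor seventh with E in the bass. E is the seventh of F# minor seventh (F#–A–C#–E), so this is third inversion.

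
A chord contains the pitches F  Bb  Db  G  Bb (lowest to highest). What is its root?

Reordering F, Bb, Db, G into stacked thirds gives G–Bb–Db–F; the bottom of that stack, G, is the root.

G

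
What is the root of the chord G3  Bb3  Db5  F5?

G

G, Bb, Db, F are the tones of a G half-diminished seventh chord (G–Bb–Db–F), making G the root.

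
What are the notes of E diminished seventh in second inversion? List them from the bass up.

The chord tones are E–G–Bb–Db. With the fifth (Bb) lowest for second inversion: Bb, Db, E, G.

Bb, Db, E, G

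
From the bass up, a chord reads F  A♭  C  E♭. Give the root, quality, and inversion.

Reducing to letter names: F, Ab, C, Eb. These stack in thirds as F–Ab–C–Eb — an F minor seventh chord.
The lowest note is F, the root of the chord, so this is root position (figured bass 7).

F minor seventh, root position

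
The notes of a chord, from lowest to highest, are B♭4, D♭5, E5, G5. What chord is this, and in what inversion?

E diminished seventh, second inversion

The distinct note names are Bb, Db, E, G. Stacked in thirds they read E–G–Bb–Db, which is a diminished seventh chord on E.
Bb is the fifth of E diminished seventh; fifth in the bass means second inversion (figured bass 4/3).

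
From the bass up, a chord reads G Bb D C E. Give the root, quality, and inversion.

C dominant ninth, second inversion

The pitch classes G, Bb, D, C, E arrange in thirds as C–E–G–Bb–D: a C dominant ninth chord.
G is the fifth of C dominant ninth; fifth in the bass means second inversion.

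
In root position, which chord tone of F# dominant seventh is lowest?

In root position the root is lowest. For F# dominant seventh (F#–A#–C#–E) that is F#.

F#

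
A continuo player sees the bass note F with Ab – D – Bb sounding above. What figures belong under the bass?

4/3

The notes F, Ab, D, Bb stack in thirds as Bb–D–F–Ab — a Bb dominant seventh chord. The bass F is the fifth, so this is second inversion: figured 4/3.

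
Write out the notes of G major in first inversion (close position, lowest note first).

The chord tones are G–B–D. With the third (B) lowest for first inversion: B, D, G.

B, D, G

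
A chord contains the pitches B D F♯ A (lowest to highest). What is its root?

B, D, F#, A are the tones of a B minor seventh chord (B–D–F#–A), making B the root.

B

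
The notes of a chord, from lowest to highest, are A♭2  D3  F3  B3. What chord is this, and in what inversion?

B diminished seventh, third inversion

Reducing to letter names: Ab, D, F, B. These stack in thirds as B–D–F–Ab — a B diminished seventh chord.
Ab is the seventh of B diminished seventh; seventh in the bass means third inversion (figured bass 4/2).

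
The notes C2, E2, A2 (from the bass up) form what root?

The distinct letter names are C, E, A. Arranged as a stack of thirds they read A–C–E, so A is the root (an A minor triad).

A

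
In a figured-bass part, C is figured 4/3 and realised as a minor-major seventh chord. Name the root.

The figures 4/3 mean the fifth of the chord is in the bass. If C is the fifth of a minor-major seventh chord, the root is F (chord tones F–Ab–C–E).

F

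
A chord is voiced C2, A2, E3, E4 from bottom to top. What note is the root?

C, A, E are the tones of an A minor triad (A–C–E), making A the root.

A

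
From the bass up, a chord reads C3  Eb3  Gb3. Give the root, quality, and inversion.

C diminished, root position

Reducing to letter names: C, Eb, Gb. These stack in thirds as C–Eb–Gb — a C diminished triad.
The lowest note is C, the root of the chord, so this is root position (figured bass 5/3).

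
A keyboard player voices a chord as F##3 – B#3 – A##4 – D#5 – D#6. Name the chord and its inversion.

B# minor-major seventh, second inversion

The pitch classes F##, B#, A##, D# arrange in thirds as B#–D#–F##–A##: a B# minor-major seventh chord.
F## is the fifth of B# minor-major seventh; fifth in the bass means second inversion (figured bass 4/3).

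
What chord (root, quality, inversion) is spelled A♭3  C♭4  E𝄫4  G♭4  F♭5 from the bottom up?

Reducing to letter names: Ab, Cb, Ebb, Gb, Fb. These stack in thirds as Fb–Ab–Cb–Ebb–Gb — an Fb dominant ninth chord.
Ab is the third of Fb dominant ninth; third in the bass means first inversion.

Fb dominant ninth, first inversion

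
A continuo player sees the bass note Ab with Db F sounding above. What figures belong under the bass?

The notes Ab, Db, F stack in thirds as Db–F–Ab — a Db major triad. The bass Ab is the fifth, so this is second inversion: figured 6/4.

6/4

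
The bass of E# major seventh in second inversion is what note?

E# major seventh is E#–G##–B#–D##. Second inversion places the fifth in the bass: B#.

B#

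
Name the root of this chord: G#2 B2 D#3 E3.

The distinct letter names are G#, B, D#, E. Arranged as a stack of thirds they read E–G#–B–D#, so E is the root (an E major seventh chord).

E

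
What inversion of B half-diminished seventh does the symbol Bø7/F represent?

second inversion

Bø7/F means B half-diminished seventh with F in the bass. F is the fifth of B half-diminished seventh (B–D–F–A), so this is second inversion.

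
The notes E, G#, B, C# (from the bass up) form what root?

C#

E, G#, B, C# are the tones of a C# minor seventh chord (C#–E–G#–B), making C# the root.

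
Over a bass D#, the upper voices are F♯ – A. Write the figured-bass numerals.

The notes D#, F#, A stack in thirds as D#–F#–A — a D# diminished triad. The bass D# is the root, so this is root position: figured 5/3.

5/3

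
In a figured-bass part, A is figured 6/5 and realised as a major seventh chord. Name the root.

F

The figures 6/5 mean the third of the chord is in the bass. If A is the third of a major seventh chord, the root is F (chord tones F–A–C–E).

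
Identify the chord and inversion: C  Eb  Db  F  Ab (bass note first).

Db major ninth, third inversion

Reducing to letter names: C, Eb, Db, F, Ab. These stack in thirds as Db–F–Ab–C–Eb — a Db major ninth chord.
C is the seventh of Db major ninth; seventh in the bass means third inversion.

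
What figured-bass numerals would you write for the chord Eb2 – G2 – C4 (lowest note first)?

The notes Eb, G, C stack in thirds as C–Eb–G — a C minor triad. The bass Eb is the third, so this is first inversion: figured 6.

6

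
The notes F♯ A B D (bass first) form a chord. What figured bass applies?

4/3

The notes F#, A, B, D stack in thirds as B–D–F#–A — a B minor seventh chord. The bass F# is the fifth, so this is second inversion: figured 4/3.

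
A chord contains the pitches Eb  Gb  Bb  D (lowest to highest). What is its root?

Eb

Eb, Gb, Bb, D are the tones of an Eb minor-major seventh chord (Eb–Gb–Bb–D), making Eb the root.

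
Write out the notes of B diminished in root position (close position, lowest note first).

B, D, F

The chord tones are B–D–F. With the root (B) lowest for root position: B, D, F.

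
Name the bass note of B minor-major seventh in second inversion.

F#

In second inversion the fifth is lowest. For B minor-major seventh (B–D–F#–A#) that is F#.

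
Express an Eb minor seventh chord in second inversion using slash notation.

Ebm7/Bb

Second inversion of Eb minor seventh has the fifth (Bb) in the bass. As a slash chord: Ebm7/Bb.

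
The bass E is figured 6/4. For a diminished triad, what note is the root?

The figures 6/4 mean the fifth of the chord is in the bass. If E is the fifth of a diminished triad, the root is A# (chord tones A#–C#–E).

A#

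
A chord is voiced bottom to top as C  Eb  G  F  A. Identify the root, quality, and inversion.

The distinct note names are C, Eb, G, F, A. Stacked in thirds they read F–A–C–Eb–G, which is a dominant ninth chord on F.
The lowest note is C, the fifth of the chord, so this is second inversion.

F dominant ninth, second inversion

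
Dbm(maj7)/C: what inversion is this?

third inversion

Dbm(maj7)/C means Db minor-major seventh with C in the bass. C is the seventh of Db minor-major seventh (Db–Fb–Ab–C), so this is third inversion.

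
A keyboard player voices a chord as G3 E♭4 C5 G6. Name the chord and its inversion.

The pitch classes G, Eb, C arrange in thirds as C–Eb–G: a C minor triad.
The lowest note is G, the fifth of the chord, so this is second inversion (figured bass 6/4).

C minor, second inversion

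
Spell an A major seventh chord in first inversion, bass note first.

C#, E, G#, A

A major seventh is A–C#–E–G#. First inversion puts the third (C#) in the bass, with the remaining tones above: C#, E, G#, A.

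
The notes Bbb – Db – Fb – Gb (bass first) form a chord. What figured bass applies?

The notes Bbb, Db, Fb, Gb stack in thirds as Gb–Bbb–Db–Fb — a Gb minor seventh chord. The bass Bbb is the third, so this is first inversion: figured 6/5.

6/5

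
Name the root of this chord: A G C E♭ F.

A, G, C, Eb, F are the tones of an F dominant ninth chord (F–A–C–Eb–G), making F the root.

F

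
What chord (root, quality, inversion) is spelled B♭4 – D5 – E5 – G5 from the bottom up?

The pitch classes Bb, D, E, G arrange in thirds as E–G–Bb–D: an E half-diminished seventh chord.
With the fifth (Bb) in the bass, the chord is in second inversion (figured bass 4/3).

E half-diminished seventh, second inversion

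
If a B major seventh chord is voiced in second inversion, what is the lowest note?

F#

The fifth of B major seventh (B–D#–F#–A#) is F#; that is the bass in second inversion.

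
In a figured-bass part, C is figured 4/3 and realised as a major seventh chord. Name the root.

F

The figures 4/3 mean the fifth of the chord is in the bass. If C is the fifth of a major seventh chord, the root is F (chord tones F–A–C–E).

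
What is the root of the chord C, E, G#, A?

A

C, E, G#, A are the tones of an A minor-major seventh chord (A–C–E–G#), making A the root.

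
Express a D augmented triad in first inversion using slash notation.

Daug/F#

First inversion of D augmented has the third (F#) in the bass. As a slash chord: Daug/F#.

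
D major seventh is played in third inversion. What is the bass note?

C#

D major seventh is D–F#–A–C#. Third inversion places the seventh in the bass: C#.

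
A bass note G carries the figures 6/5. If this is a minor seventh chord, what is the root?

The figures 6/5 mean the third of the chord is in the bass. If G is the third of a minor seventh chord, the root is E (chord tones E–G–B–D).

E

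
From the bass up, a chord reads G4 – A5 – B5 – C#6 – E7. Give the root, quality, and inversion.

Reducing to letter names: G, A, B, C#, E. These stack in thirds as A–C#–E–G–B — an A dominant ninth chord.
With the seventh (G) in the bass, the chord is in third inversion.

A dominant ninth, third inversion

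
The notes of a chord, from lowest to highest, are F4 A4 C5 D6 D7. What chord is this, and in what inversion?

The distinct note names are F, A, C, D. Stacked in thirds they read D–F–A–C, which is a minor seventh chord on D.
With the third (F) in the bass, the chord is in first inversion (figured bass 6/5).

D minor seventh, first inversion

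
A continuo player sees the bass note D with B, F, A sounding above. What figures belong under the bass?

The notes D, B, F, A stack in thirds as B–D–F–A — a B half-diminished seventh chord. The bass D is the third, so this is first inversion: figured 6/5.

6/5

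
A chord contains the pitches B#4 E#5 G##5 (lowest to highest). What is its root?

E#

B#, E#, G## are the tones of an E# major triad (E#–G##–B#), making E# the root.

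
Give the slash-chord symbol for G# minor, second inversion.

Second inversion of G# minor has the fifth (D#) in the bass. As a slash chord: G#m/D#.

G#m/D#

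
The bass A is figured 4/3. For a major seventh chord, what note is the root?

The figures 4/3 mean the fifth of the chord is in the bass. If A is the fifth of a major seventh chord, the root is D (chord tones D–F#–A–C#).

D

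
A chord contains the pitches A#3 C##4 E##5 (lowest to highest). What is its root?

A#

A#, C##, E## are the tones of an A# augmented triad (A#–C##–E##), making A# the root.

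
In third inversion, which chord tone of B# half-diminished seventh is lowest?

In third inversion the seventh is lowest. For B# half-diminished seventh (B#–D#–F#–A#) that is A#.

A#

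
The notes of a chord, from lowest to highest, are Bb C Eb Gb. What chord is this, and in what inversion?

The pitch classes Bb, C, Eb, Gb arrange in thirds as C–Eb–Gb–Bb: a C half-diminished seventh chord.
Bb is the seventh of C half-diminished seventh; seventh in the bass means third inversion (figured bass 4/2).

C half-diminished seventh, third inversion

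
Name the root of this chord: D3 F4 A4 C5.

D

D, F, A, C are the tones of a D minor seventh chord (D–F–A–C), making D the root.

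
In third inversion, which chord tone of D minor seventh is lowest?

C

D minor seventh is D–F–A–C. Third inversion places the seventh in the bass: C.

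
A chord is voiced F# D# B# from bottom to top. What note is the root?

Reordering F#, D#, B# into stacked thirds gives B#–D#–F#; the bottom of that stack, B#, is the root.

B#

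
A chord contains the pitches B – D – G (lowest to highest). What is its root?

G

The distinct letter names are B, D, G. Arranged as a stack of thirds they read G–B–D, so G is the root (a G major triad).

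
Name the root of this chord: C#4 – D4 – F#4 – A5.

C#, D, F#, A are the tones of a D major seventh chord (D–F#–A–C#), making D the root.

D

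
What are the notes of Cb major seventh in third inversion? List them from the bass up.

Cb major seventh is Cb–Eb–Gb–Bb. Third inversion puts the seventh (Bb) in the bass, with the remaining tones above: Bb, Cb, Eb, Gb.

Bb, Cb, Eb, Gb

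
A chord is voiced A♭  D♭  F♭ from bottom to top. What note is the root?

Reordering Ab, Db, Fb into stacked thirds gives Db–Fb–Ab; the bottom of that stack, Db, is the root.

Db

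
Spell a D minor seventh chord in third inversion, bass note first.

D minor seventh is D–F–A–C. Third inversion puts the seventh (C) in the bass, with the remaining tones above: C, D, F, A.

C, D, F, A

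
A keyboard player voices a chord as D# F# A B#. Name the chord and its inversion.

Reducing to letter names: D#, F#, A, B#. These stack in thirds as B#–D#–F#–A — a B# diminished seventh chord.
The lowest note is D#, the third of the chord, so this is first inversion (figured bass 6/5).

B# diminished seventh, first inversion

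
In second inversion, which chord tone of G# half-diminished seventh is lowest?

G# half-diminished seventh is G#–B–D–F#. Second inversion places the fifth in the bass: D.

D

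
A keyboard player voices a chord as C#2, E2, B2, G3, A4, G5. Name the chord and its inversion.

The pitch classes C#, E, B, G, A arrange in thirds as A–C#–E–G–B: an A dominant ninth chord.
With the third (C#) in the bass, the chord is in first inversion.

A dominant ninth, first inversion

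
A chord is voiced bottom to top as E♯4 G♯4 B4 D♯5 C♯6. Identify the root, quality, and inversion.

C# dominant ninth, first inversion

Reducing to letter names: E#, G#, B, D#, C#. These stack in thirds as C#–E#–G#–B–D# — a C# dominant ninth chord.
The lowest note is E#, the third of the chord, so this is first inversion.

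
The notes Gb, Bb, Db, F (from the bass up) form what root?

Gb

The distinct letter names are Gb, Bb, Db, F. Arranged as a stack of thirds they read Gb–Bb–Db–F, so Gb is the root (a Gb major seventh chord).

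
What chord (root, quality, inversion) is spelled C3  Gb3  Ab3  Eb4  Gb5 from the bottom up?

Ab dominant seventh, first inversion

Reducing to letter names: C, Gb, Ab, Eb. These stack in thirds as Ab–C–Eb–Gb — an Ab dominant seventh chord.
C is the third of Ab dominant seventh; third in the bass means first inversion (figured bass 6/5).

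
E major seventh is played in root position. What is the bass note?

In root position the root is lowest. For E major seventh (E–G#–B–D#) that is E.

E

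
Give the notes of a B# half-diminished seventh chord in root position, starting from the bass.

B# half-diminished seventh is B#–D#–F#–A#. Root position puts the root (B#) in the bass, with the remaining tones above: B#, D#, F#, A#.

B#, D#, F#, A#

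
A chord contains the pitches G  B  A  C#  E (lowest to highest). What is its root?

A

The distinct letter names are G, B, A, C#, E. Arranged as a stack of thirds they read A–C#–E–G–B, so A is the root (an A dominant ninth chord).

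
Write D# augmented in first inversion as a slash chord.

D#aug/F##

First inversion of D# augmented has the third (F##) in the bass. As a slash chord: D#aug/F##.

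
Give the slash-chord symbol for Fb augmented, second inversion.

Fbaug/C

Second inversion of Fb augmented has the fifth (C) in the bass. As a slash chord: Fbaug/C.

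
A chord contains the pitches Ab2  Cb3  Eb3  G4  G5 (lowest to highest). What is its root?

Ab

Reordering Ab, Cb, Eb, G into stacked thirds gives Ab–Cb–Eb–G; the bottom of that stack, Ab, is the root.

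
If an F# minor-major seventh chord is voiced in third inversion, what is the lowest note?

In third inversion the seventh is lowest. For F# minor-major seventh (F#–A–C#–E#) that is E#.

E#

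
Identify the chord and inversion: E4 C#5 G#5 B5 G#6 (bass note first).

C# minor seventh, first inversion

Reducing to letter names: E, C#, G#, B. These stack in thirds as C#–E–G#–B — a C# minor seventh chord.
The lowest note is E, the third of the chord, so this is first inversion (figured bass 6/5).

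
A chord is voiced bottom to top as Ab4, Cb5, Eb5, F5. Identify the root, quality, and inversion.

F half-diminished seventh, first inversion

Reducing to letter names: Ab, Cb, Eb, F. These stack in thirds as F–Ab–Cb–Eb — an F half-diminished seventh chord.
The lowest note is Ab, the third of the chord, so this is first inversion (figured bass 6/5).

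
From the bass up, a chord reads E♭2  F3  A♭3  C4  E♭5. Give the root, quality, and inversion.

F minor seventh, third inversion

Reducing to letter names: Eb, F, Ab, C. These stack in thirds as F–Ab–C–Eb — an F minor seventh chord.
The lowest note is Eb, the seventh of the chord, so this is third inversion (figured bass 4/2).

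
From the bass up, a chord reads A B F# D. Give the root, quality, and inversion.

Reducing to letter names: A, B, F#, D. These stack in thirds as B–D–F#–A — a B minor seventh chord.
A is the seventh of B minor seventh; seventh in the bass means third inversion (figured bass 4/2).

B minor seventh, third inversion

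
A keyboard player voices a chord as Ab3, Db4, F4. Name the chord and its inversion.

The pitch classes Ab, Db, F arrange in thirds as Db–F–Ab: a Db major triad.
With the fifth (Ab) in the bass, the chord is in second inversion (figured bass 6/4).

Db major, second inversion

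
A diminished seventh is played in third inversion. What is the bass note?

In third inversion the seventh is lowest. For A diminished seventh (A–C–Eb–Gb) that is Gb.

Gb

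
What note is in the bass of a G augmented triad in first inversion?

B

G augmented is G–B–D#. First inversion places the third in the bass: B.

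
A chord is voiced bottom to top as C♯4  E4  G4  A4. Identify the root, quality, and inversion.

A dominant seventh, first inversion

Reducing to letter names: C#, E, G, A. These stack in thirds as A–C#–E–G — an A dominant seventh chord.
C# is the third of A dominant seventh; third in the bass means first inversion (figured bass 6/5).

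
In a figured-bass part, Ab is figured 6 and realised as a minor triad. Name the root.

F

The figures 6 mean the third of the chord is in the bass. If Ab is the third of a minor triad, the root is F (chord tones F–Ab–C).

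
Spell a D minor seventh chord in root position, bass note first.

The chord tones are D–F–A–C. With the root (D) lowest for root position: D, F, A, C.

D, F, A, C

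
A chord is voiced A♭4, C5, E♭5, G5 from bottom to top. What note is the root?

Reordering Ab, C, Eb, G into stacked thirds gives Ab–C–Eb–G; the bottom of that stack, Ab, is the root.

Ab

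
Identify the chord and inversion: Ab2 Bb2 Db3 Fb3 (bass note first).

Bb half-diminished seventh, third inversion

Reducing to letter names: Ab, Bb, Db, Fb. These stack in thirds as Bb–Db–Fb–Ab — a Bb half-diminished seventh chord.
The lowest note is Ab, the seventh of the chord, so this is third inversion (figured bass 4/2).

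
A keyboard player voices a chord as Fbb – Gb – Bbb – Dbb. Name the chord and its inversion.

The pitch classes Fbb, Gb, Bbb, Dbb arrange in thirds as Gb–Bbb–Dbb–Fbb: a Gb diminished seventh chord.
With the seventh (Fbb) in the bass, the chord is in third inversion (figured bass 4/2).

Gb diminished seventh, third inversion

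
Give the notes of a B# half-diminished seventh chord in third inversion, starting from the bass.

The chord tones are B#–D#–F#–A#. With the seventh (A#) lowest for third inversion: A#, B#, D#, F#.

A#, B#, D#, F#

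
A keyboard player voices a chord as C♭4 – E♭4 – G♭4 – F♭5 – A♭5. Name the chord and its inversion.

Reducing to letter names: Cb, Eb, Gb, Fb, Ab. These stack in thirds as Fb–Ab–Cb–Eb–Gb — an Fb major ninth chord.
Cb is the fifth of Fb major ninth; fifth in the bass means second inversion.

Fb major ninth, second inversion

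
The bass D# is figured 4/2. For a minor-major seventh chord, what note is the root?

E

The figures 4/2 mean the seventh of the chord is in the bass. If D# is the seventh of a minor-major seventh chord, the root is E (chord tones E–G–B–D#).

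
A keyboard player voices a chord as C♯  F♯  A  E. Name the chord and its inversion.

The distinct note names are C#, F#, A, E. Stacked in thirds they read F#–A–C#–E, which is a minor seventh chord on F#.
C# is the fifth of F# minor seventh; fifth in the bass means second inversion (figured bass 4/3).

F# minor seventh, second inversion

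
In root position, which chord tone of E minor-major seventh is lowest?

E

The root of E minor-major seventh (E–G–B–D#) is E; that is the bass in root position.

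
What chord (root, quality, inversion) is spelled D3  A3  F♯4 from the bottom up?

The pitch classes D, A, F# arrange in thirds as D–F#–A: a D major triad.
With the root (D) in the bass, the chord is in root position (figured bass 5/3).

D major, root position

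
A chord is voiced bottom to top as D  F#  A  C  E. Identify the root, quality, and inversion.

The distinct note names are D, F#, A, C, E. Stacked in thirds they read D–F#–A–C–E, which is a dominant ninth chord on D.
D is the root of D dominant ninth; root in the bass means root position.

D dominant ninth, root position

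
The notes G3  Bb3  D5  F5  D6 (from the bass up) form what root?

G

G, Bb, D, F are the tones of a G minor seventh chord (G–Bb–D–F), making G the root.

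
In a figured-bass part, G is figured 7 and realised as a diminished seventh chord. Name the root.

The figures 7 mean the root of the chord is in the bass. If G is the root of a diminished seventh chord, the root is G (chord tones G–Bb–Db–Fb).

G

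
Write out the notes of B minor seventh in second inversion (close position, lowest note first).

F#, A, B, D

Spelling B minor seventh: B–D–F#–A. In second inversion the fifth is bass, giving F#, A, B, D from the bottom.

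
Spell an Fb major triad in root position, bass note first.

The chord tones are Fb–Ab–Cb. With the root (Fb) lowest for root position: Fb, Ab, Cb.

Fb, Ab, Cb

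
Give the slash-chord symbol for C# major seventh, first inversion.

First inversion of C# major seventh has the third (E#) in the bass. As a slash chord: C#maj7/E#.

C#maj7/E#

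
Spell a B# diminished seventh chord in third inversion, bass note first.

A, B#, D#, F#

B# diminished seventh is B#–D#–F#–A. Third inversion puts the seventh (A) in the bass, with the remaining tones above: A, B#, D#, F#.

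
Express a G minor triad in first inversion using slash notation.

First inversion of G minor has the third (Bb) in the bass. As a slash chord: Gm/Bb.

Gm/Bb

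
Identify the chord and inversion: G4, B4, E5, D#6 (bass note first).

E minor-major seventh, first inversion

The distinct note names are G, B, E, D#. Stacked in thirds they read E–G–B–D#, which is a minor-major seventh chord on E.
The lowest note is G, the third of the chord, so this is first inversion (figured bass 6/5).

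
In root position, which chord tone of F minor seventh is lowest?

F

F minor seventh is F–Ab–C–Eb. Root position places the root in the bass: F.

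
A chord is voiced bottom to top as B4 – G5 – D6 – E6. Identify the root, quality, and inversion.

The distinct note names are B, G, D, E. Stacked in thirds they read E–G–B–D, which is a minor seventh chord on E.
B is the fifth of E minor seventh; fifth in the bass means second inversion (figured bass 4/3).

E minor seventh, second inversion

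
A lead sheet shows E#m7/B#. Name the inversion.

E#m7/B# means E# minor seventh with B# in the bass. B# is the fifth of E# minor seventh (E#–G#–B#–D#), so this is second inversion.

second inversion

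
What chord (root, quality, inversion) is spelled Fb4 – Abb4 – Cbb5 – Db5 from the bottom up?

Db diminished seventh, first inversion

Reducing to letter names: Fb, Abb, Cbb, Db. These stack in thirds as Db–Fb–Abb–Cbb — a Db diminished seventh chord.
The lowest note is Fb, the third of the chord, so this is first inversion (figured bass 6/5).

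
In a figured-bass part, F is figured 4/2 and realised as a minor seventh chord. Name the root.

The figures 4/2 mean the seventh of the chord is in the bass. If F is the seventh of a minor seventh chord, the root is G (chord tones G–Bb–D–F).

G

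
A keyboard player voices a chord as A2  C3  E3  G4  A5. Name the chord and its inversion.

The distinct note names are A, C, E, G. Stacked in thirds they read A–C–E–G, which is a minor seventh chord on A.
A is the root of A minor seventh; root in the bass means root position (figured bass 7).

A minor seventh, root position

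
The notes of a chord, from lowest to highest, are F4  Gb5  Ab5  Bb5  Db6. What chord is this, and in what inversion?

Reducing to letter names: F, Gb, Ab, Bb, Db. These stack in thirds as Gb–Bb–Db–F–Ab — a Gb major ninth chord.
With the seventh (F) in the bass, the chord is in third inversion.

Gb major ninth, third inversion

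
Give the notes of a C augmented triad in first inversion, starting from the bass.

The chord tones are C–E–G#. With the third (E) lowest for first inversion: E, G#, C.

E, G#, C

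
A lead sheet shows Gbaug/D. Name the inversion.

second inversion

Gbaug/D means Gb augmented with D in the bass. D is the fifth of Gb augmented (Gb–Bb–D), so this is second inversion.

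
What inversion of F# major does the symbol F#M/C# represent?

second inversion

F#M/C# means F# major with C# in the bass. C# is the fifth of F# major (F#–A#–C#), so this is second inversion.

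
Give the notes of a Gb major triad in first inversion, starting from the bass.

Spelling Gb major: Gb–Bb–Db. In first inversion the third is bass, giving Bb, Db, Gb from the bottom.

Bb, Db, Gb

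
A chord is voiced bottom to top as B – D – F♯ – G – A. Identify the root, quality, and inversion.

G major ninth, first inversion

The pitch classes B, D, F#, G, A arrange in thirds as G–B–D–F#–A: a G major ninth chord.
B is the third of G major ninth; third in the bass means first inversion.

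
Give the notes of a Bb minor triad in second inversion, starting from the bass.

F, Bb, Db

Bb minor is Bb–Db–F. Second inversion puts the fifth (F) in the bass, with the remaining tones above: F, Bb, Db.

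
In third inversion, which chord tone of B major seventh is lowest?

A#

The seventh of B major seventh (B–D#–F#–A#) is A#; that is the bass in third inversion.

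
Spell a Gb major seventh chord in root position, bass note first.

Gb, Bb, Db, F

Gb major seventh is Gb–Bb–Db–F. Root position puts the root (Gb) in the bass, with the remaining tones above: Gb, Bb, Db, F.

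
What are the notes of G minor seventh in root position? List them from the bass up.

The chord tones are G–Bb–D–F. With the root (G) lowest for root position: G, Bb, D, F.

G, Bb, D, F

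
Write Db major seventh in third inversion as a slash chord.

Third inversion of Db major seventh has the seventh (C) in the bass. As a slash chord: Dbmaj7/C.

Dbmaj7/C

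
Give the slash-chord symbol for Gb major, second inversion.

Second inversion of Gb major has the fifth (Db) in the bass. As a slash chord: Gb/Db.

Gb/Db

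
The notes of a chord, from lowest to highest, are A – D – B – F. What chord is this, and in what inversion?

The distinct note names are A, D, B, F. Stacked in thirds they read B–D–F–A, which is a half-diminished seventh chord on B.
A is the seventh of B half-diminished seventh; seventh in the bass means third inversion (figured bass 4/2).

B half-diminished seventh, third inversion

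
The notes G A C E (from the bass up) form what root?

A

The distinct letter names are G, A, C, E. Arranged as a stack of thirds they read A–C–E–G, so A is the root (an A minor seventh chord).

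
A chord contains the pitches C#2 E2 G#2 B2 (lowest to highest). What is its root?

The distinct letter names are C#, E, G#, B. Arranged as a stack of thirds they read C#–E–G#–B, so C# is the root (a C# minor seventh chord).

C#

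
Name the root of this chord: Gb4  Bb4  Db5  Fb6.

Gb

The distinct letter names are Gb, Bb, Db, Fb. Arranged as a stack of thirds they read Gb–Bb–Db–Fb, so Gb is the root (a Gb dominant seventh chord).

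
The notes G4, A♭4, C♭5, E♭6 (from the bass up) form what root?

Ab

Reordering G, Ab, Cb, Eb into stacked thirds gives Ab–Cb–Eb–G; the bottom of that stack, Ab, is the root.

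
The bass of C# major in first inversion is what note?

In first inversion the third is lowest. For C# major (C#–E#–G#) that is E#.

E#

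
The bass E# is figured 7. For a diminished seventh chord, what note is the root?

E#

The figures 7 mean the root of the chord is in the bass. If E# is the root of a diminished seventh chord, the root is E# (chord tones E#–G#–B–D).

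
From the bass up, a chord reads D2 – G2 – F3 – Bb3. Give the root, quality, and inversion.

Reducing to letter names: D, G, F, Bb. These stack in thirds as G–Bb–D–F — a G minor seventh chord.
With the fifth (D) in the bass, the chord is in second inversion (figured bass 4/3).

G minor seventh, second inversion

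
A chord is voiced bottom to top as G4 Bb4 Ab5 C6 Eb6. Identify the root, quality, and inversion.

The pitch classes G, Bb, Ab, C, Eb arrange in thirds as Ab–C–Eb–G–Bb: an Ab major ninth chord.
G is the seventh of Ab major ninth; seventh in the bass means third inversion.

Ab major ninth, third inversion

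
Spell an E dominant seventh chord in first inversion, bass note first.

The chord tones are E–G#–B–D. With the third (G#) lowest for first inversion: G#, B, D, E.

G#, B, D, E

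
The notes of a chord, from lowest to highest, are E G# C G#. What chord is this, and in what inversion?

The pitch classes E, G#, C arrange in thirds as C–E–G#: a C augmented triad.
With the third (E) in the bass, the chord is in first inversion (figured bass 6).

C augmented, first inversion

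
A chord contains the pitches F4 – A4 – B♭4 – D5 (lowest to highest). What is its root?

The distinct letter names are F, A, Bb, D. Arranged as a stack of thirds they read Bb–D–F–A, so Bb is the root (a Bb major seventh chord).

Bb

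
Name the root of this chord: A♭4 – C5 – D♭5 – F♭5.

Db

Ab, C, Db, Fb are the tones of a Db minor-major seventh chord (Db–Fb–Ab–C), making Db the root.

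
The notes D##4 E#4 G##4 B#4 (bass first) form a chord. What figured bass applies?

4/2

The notes D##, E#, G##, B# stack in thirds as E#–G##–B#–D## — an E# major seventh chord. The bass D## is the seventh, so this is third inversion: figured 4/2.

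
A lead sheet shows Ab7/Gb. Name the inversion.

third inversion

Ab7/Gb means Ab dominant seventh with Gb in the bass. Gb is the seventh of Ab dominant seventh (Ab–C–Eb–Gb), so this is third inversion.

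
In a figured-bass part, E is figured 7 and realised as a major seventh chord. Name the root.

The figures 7 mean the root of the chord is in the bass. If E is the root of a major seventh chord, the root is E (chord tones E–G#–B–D#).

E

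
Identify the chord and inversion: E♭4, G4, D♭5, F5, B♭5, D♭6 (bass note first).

Eb dominant ninth, root position

The pitch classes Eb, G, Db, F, Bb arrange in thirds as Eb–G–Bb–Db–F: an Eb dominant ninth chord.
The lowest note is Eb, the root of the chord, so this is root position.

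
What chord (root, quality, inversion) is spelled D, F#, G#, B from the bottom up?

Reducing to letter names: D, F#, G#, B. These stack in thirds as G#–B–D–F# — a G# half-diminished seventh chord.
With the fifth (D) in the bass, the chord is in second inversion (figured bass 4/3).

G# half-diminished seventh, second inversion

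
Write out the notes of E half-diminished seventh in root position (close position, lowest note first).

Spelling E half-diminished seventh: E–G–Bb–D. In root position the root is bass, giving E, G, Bb, D from the bottom.

E, G, Bb, D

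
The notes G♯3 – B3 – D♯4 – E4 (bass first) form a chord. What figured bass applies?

6/5

The notes G#, B, D#, E stack in thirds as E–G#–B–D# — an E major seventh chord. The bass G# is the third, so this is first inversion: figured 6/5.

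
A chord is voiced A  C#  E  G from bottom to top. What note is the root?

A

A, C#, E, G are the tones of an A dominant seventh chord (A–C#–E–G), making A the root.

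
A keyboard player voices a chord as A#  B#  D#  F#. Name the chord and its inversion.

B# half-diminished seventh, third inversion

The pitch classes A#, B#, D#, F# arrange in thirds as B#–D#–F#–A#: a B# half-diminished seventh chord.
A# is the seventh of B# half-diminished seventh; seventh in the bass means third inversion (figured bass 4/2).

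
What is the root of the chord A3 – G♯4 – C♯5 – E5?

A

Reordering A, G#, C#, E into stacked thirds gives A–C#–E–G#; the bottom of that stack, A, is the root.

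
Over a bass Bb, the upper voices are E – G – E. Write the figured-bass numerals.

6/4

The notes Bb, E, G stack in thirds as E–G–Bb — an E diminished triad. The bass Bb is the fifth, so this is second inversion: figured 6/4.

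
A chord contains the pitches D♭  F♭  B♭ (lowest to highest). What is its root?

Reordering Db, Fb, Bb into stacked thirds gives Bb–Db–Fb; the bottom of that stack, Bb, is the root.

Bb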